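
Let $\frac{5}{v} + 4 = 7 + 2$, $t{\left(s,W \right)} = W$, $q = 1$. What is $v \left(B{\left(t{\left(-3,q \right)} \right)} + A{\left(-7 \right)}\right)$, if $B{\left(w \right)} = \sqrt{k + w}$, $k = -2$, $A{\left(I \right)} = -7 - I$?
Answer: $i \approx 1.0 i$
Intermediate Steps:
$v = 1$ ($v = \frac{5}{-4 + \left(7 + 2\right)} = \frac{5}{-4 + 9} = \frac{5}{5} = 5 \cdot \frac{1}{5} = 1$)
$B{\left(w \right)} = \sqrt{-2 + w}$
$v \left(B{\left(t{\left(-3,q \right)} \right)} + A{\left(-7 \right)}\right) = 1 \left(\sqrt{-2 + 1} - 0\right) = 1 \left(\sqrt{-1} + \left(-7 + 7\right)\right) = 1 \left(i + 0\right) = 1 i = i$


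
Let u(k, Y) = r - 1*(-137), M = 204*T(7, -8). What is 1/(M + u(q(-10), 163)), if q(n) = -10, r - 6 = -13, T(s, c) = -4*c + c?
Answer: 1/5026 ≈ 0.00019897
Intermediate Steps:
T(s, c) = -3*c
M = 4896 (M = 204*(-3*(-8)) = 204*24 = 4896)
r = -7 (r = 6 - 13 = -7)
u(k, Y) = 130 (u(k, Y) = -7 - 1*(-137) = -7 + 137 = 130)
1/(M + u(q(-10), 163)) = 1/(4896 + 130) = 1/5026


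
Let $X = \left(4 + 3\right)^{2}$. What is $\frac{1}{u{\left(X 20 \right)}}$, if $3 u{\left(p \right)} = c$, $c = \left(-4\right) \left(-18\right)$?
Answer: $\frac{1}{24} \approx 0.041667$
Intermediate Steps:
$X = 49$ ($X = 7^{2} = 49$)
$c = 72$
$u{\left(p \right)} = 24$ ($u{\left(p \right)} = \frac{1}{3} \cdot 72 = 24$)
$\frac{1}{u{\left(X 20 \right)}} = \frac{1}{24}$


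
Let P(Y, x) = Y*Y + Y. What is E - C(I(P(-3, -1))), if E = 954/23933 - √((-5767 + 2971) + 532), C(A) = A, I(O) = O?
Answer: -142644/23933 - 2*I*√566 ≈ -5.9601 - 47.581*I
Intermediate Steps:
P(Y, x) = Y + Y² (P(Y, x) = Y² + Y = Y + Y²)
E = 954/23933 - 2*I*√566 (E = 954*(1/23933) - √(-2796 + 532) = 954/23933 - √(-2264) = 954/23933 - 2*I*√566 ≈ 0.039861 - 47.581*I)
E - C(I(P(-3, -1))) = (954/23933 - 2*I*√566) - (-3)*(1 - 3) = (954/23933 - 2*I*√566) - (-3)*(-2) = (954/23933 - 2*I*√566) - 1*6 = (954/23933 - 2*I*√566) - 6 = -142644/23933 - 2*I*√566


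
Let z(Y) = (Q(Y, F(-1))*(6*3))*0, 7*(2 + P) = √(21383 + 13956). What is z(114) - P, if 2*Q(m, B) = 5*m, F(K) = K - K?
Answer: 2 - √35339/7 ≈ -24.855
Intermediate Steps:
P = -2 + √35339/7 (P = -2 + √(21383 + 13956)/7 = -2 + √35339/7 ≈ 24.855)
F(K) = 0
Q(m, B) = 5*m/2 (Q(m, B) = (5*m)/2 = 5*m/2)
z(Y) = 0 (z(Y) = ((5*Y/2)*(6*3))*0 = ((5*Y/2)*18)*0 = (45*Y)*0 = 0)
z(114) - P = 0 - (-2 + √35339/7) = 0 + (2 - √35339/7) = 2 - √35339/7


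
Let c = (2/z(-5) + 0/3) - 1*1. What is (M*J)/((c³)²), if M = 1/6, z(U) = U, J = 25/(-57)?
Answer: -390625/40235958 ≈ -0.0097084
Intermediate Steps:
J = -25/57 (J = 25*(-1/57) = -25/57 ≈ -0.43860)
M = ⅙ ≈ 0.16667
c = -7/5 (c = (2/(-5) + 0/3) - 1*1 = (2*(-⅕) + 0*(⅓)) - 1 = (-⅖ + 0) - 1 = -⅖ - 1 = -7/5 ≈ -1.4000)
(M*J)/((c³)²) = ((⅙)*(-25/57))/(((-7/5)³)²) = -25/(342*((-343/125)²)) = -25/(342*117649/15625) = -25/342*15625/117649 = -390625/40235958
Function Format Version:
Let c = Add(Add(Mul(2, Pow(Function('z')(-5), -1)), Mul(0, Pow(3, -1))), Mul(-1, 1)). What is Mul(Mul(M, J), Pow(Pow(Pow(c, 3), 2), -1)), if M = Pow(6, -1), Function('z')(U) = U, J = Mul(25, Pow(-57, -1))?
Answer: Rational(-390625, 40235958) ≈ -0.0097084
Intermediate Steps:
J = Rational(-25, 57) (J = Mul(25, Rational(-1, 57)) = Rational(-25, 57) ≈ -0.43860)
M = Rational(1, 6) ≈ 0.16667
c = Rational(-7, 5) (c = Add(Add(Mul(2, Pow(-5, -1)), Mul(0, Pow(3, -1))), Mul(-1, 1)) = Add(Add(Mul(2, Rational(-1, 5)), Mul(0, Rational(1, 3))), -1) = Add(Add(Rational(-2, 5), 0), -1) = Add(Rational(-2, 5), -1) = Rational(-7, 5) ≈ -1.4000)
Mul(Mul(M, J), Pow(Pow(Pow(c, 3), 2), -1)) = Mul(Mul(Rational(1, 6), Rational(-25, 57)), Pow(Pow(Pow(Rational(-7, 5), 3), 2), -1)) = Mul(Rational(-25, 342), Pow(Pow(Rational(-343, 125), 2), -1)) = Mul(Rational(-25, 342), Pow(Rational(117649, 15625), -1)) = Mul(Rational(-25, 342), Rational(15625, 117649)) = Rational(-390625, 40235958)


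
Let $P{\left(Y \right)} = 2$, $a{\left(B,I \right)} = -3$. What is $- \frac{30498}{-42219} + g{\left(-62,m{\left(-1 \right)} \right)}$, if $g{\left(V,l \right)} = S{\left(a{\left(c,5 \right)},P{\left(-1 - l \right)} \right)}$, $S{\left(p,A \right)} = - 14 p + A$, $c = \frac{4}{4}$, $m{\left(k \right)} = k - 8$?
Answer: $\frac{629378}{14073} \approx 44.722$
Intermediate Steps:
$m{\left(k \right)} = -8 + k$ ($m{\left(k \right)} = k - 8 = -8 + k$)
$c = 1$ ($c = 4 \cdot \frac{1}{4} = 1$)
$S{\left(p,A \right)} = A - 14 p$
$g{\left(V,l \right)} = 44$ ($g{\left(V,l \right)} = 2 - -42 = 2 + 42 = 44$)
$- \frac{30498}{-42219} + g{\left(-62,m{\left(-1 \right)} \right)} = - \frac{30498}{-42219} + 44 = \left(-30498\right) \left(- \frac{1}{42219}\right) + 44 = \frac{10166}{14073} + 44 = \frac{629378}{14073}$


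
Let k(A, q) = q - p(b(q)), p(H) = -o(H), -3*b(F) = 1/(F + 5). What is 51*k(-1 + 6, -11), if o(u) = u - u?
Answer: -561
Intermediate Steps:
b(F) = -1/(3*(5 + F)) (b(F) = -1/(3*(F + 5)) = -1/(3*(5 + F)))
o(u) = 0
p(H) = 0 (p(H) = -1*0 = 0)
k(A, q) = q (k(A, q) = q - 1*0 = q + 0 = q)
51*k(-1 + 6, -11) = 51*(-11) = -561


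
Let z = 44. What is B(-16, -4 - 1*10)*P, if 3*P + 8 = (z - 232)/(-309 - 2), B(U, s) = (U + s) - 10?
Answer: 92000/933 ≈ 98.607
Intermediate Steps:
B(U, s) = -10 + U + s
P = -2300/933 (P = -8/3 + ((44 - 232)/(-309 - 2))/3 = -8/3 + (-188/(-311))/3 = -8/3 + (-188*(-1/311))/3 = -8/3 + (⅓)*(188/311) = -8/3 + 188/933 = -2300/933 ≈ -2.4652)
B(-16, -4 - 1*10)*P = (-10 - 16 + (-4 - 1*10))*(-2300/933) = (-10 - 16 + (-4 - 10))*(-2300/933) = (-10 - 16 - 14)*(-2300/933) = -40*(-2300/933) = 92000/933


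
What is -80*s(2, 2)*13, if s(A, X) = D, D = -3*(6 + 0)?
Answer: 18720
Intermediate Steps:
D = -18 (D = -3*6 = -18)
s(A, X) = -18
-80*s(2, 2)*13 = -80*(-18)*13 = 1440*13 = 18720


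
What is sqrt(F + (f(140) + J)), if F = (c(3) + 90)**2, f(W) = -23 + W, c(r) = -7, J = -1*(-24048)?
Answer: sqrt(31054) ≈ 176.22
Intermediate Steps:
J = 24048
F = 6889 (F = (-7 + 90)**2 = 83**2 = 6889)
sqrt(F + (f(140) + J)) = sqrt(6889 + ((-23 + 140) + 24048)) = sqrt(6889 + (117 + 24048)) = sqrt(6889 + 24165) = sqrt(31054)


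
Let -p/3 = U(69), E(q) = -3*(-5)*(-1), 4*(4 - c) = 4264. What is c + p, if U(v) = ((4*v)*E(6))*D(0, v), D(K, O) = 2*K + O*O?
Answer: 59130558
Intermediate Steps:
D(K, O) = O² + 2*K (D(K, O) = 2*K + O² = O² + 2*K)
c = -1062 (c = 4 - ¼*4264 = 4 - 1066 = -1062)
E(q) = -15 (E(q) = 15*(-1) = -15)
U(v) = -60*v³ (U(v) = ((4*v)*(-15))*(v² + 2*0) = (-60*v)*(v² + 0) = (-60*v)*v² = -60*v³)
p = 59131620 (p = -(-180)*69³ = -(-180)*328509 = -3*(-19710540) = 59131620)
c + p = -1062 + 59131620 = 59130558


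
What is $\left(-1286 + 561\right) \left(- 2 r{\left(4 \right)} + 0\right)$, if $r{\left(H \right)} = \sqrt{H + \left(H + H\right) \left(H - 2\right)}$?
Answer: $2900 \sqrt{5} \approx 6484.6$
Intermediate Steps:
$r{\left(H \right)} = \sqrt{H + 2 H \left(-2 + H\right)}$
$\left(-1286 + 561\right) \left(- 2 r{\left(4 \right)} + 0\right) = \left(-1286 + 561\right) \left(- 2 \sqrt{4 \left(-3 + 2 \cdot 4\right)} + 0\right) = - 725 \left(- 2 \sqrt{4 \left(-3 + 8\right)} + 0\right) = - 725 \left(- 2 \sqrt{4 \cdot 5} + 0\right) = - 725 \left(- 2 \sqrt{20} + 0\right) = - 725 \left(- 2 \cdot 2 \sqrt{5} + 0\right) = - 725 \left(- 4 \sqrt{5} + 0\right) = - 725 \left(- 4 \sqrt{5}\right) = 2900 \sqrt{5}$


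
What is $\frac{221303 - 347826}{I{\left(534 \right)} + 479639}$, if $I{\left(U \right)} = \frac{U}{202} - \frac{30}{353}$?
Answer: $- \frac{4510924519}{17100660488} \approx -0.26379$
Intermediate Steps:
$I{\left(U \right)} = - \frac{30}{353} + \frac{U}{202}$ ($I{\left(U \right)} = U \frac{1}{202} - \frac{30}{353} = \frac{U}{202} - \frac{30}{353} = - \frac{30}{353} + \frac{U}{202}$)
$\frac{221303 - 347826}{I{\left(534 \right)} + 479639} = \frac{221303 - 347826}{\left(- \frac{30}{353} + \frac{1}{202} \cdot 534\right) + 479639} = - \frac{126523}{\left(- \frac{30}{353} + \frac{267}{101}\right) + 479639} = - \frac{126523}{\frac{91221}{35653} + 479639} = - \frac{126523}{\frac{17100660488}{35653}} = \left(-126523\right) \frac{35653}{17100660488} = - \frac{4510924519}{17100660488}$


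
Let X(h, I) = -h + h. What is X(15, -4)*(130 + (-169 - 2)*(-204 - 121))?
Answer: 0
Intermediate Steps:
X(h, I) = 0
X(15, -4)*(130 + (-169 - 2)*(-204 - 121)) = 0*(130 + (-169 - 2)*(-204 - 121)) = 0*(130 - 171*(-325)) = 0*(130 + 55575) = 0*55705 = 0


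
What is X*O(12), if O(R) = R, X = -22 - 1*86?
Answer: -1296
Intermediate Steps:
X = -108 (X = -22 - 86 = -108)
X*O(12) = -108*12 = -1296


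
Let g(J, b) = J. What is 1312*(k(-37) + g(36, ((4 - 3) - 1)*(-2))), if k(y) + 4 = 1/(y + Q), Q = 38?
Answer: 43296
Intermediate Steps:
k(y) = -4 + 1/(38 + y) (k(y) = -4 + 1/(y + 38) = -4 + 1/(38 + y))
1312*(k(-37) + g(36, ((4 - 3) - 1)*(-2))) = 1312*((-151 - 4*(-37))/(38 - 37) + 36) = 1312*((-151 + 148)/1 + 36) = 1312*(1*(-3) + 36) = 1312*(-3 + 36) = 1312*33 = 43296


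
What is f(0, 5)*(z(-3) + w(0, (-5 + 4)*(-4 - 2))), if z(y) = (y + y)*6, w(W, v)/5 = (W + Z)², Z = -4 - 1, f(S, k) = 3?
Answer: 267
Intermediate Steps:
Z = -5
w(W, v) = 5*(-5 + W)² (w(W, v) = 5*(W - 5)² = 5*(-5 + W)²)
z(y) = 12*y (z(y) = (2*y)*6 = 12*y)
f(0, 5)*(z(-3) + w(0, (-5 + 4)*(-4 - 2))) = 3*(12*(-3) + 5*(-5 + 0)²) = 3*(-36 + 5*(-5)²) = 3*(-36 + 5*25) = 3*(-36 + 125) = 3*89 = 267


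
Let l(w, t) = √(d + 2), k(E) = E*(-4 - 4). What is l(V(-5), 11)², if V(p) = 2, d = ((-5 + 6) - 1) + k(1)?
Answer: -6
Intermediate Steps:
k(E) = -8*E (k(E) = E*(-8) = -8*E)
d = -8 (d = ((-5 + 6) - 1) - 8*1 = (1 - 1) - 8 = 0 - 8 = -8)
l(w, t) = I*√6 (l(w, t) = √(-8 + 2) = √(-6) = I*√6)
l(V(-5), 11)² = (I*√6)² = -6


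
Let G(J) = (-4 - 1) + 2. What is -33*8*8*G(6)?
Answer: 6336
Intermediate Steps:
G(J) = -3 (G(J) = -5 + 2 = -3)
-33*8*8*G(6) = -33*8*8*(-3) = -2112*(-3) = -33*(-192) = 6336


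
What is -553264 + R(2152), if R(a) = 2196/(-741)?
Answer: -136656940/247 ≈ -5.5327e+5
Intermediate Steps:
R(a) = -732/247 (R(a) = 2196*(-1/741) = -732/247)
-553264 + R(2152) = -553264 - 732/247 = -136656940/247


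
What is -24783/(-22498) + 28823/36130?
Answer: 385967411/203213185 ≈ 1.8993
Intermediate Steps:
-24783/(-22498) + 28823/36130 = -24783*(-1/22498) + 28823*(1/36130) = 24783/22498 + 28823/36130 = 385967411/203213185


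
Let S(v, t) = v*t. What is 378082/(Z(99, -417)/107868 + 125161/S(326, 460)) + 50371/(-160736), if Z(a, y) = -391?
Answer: 245757582297398160653/540162666279392 ≈ 4.5497e+5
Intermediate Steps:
S(v, t) = t*v
378082/(Z(99, -417)/107868 + 125161/S(326, 460)) + 50371/(-160736) = 378082/(-391/107868 + 125161/((460*326))) + 50371/(-160736) = 378082/(-391*1/107868 + 125161/149960) + 50371*(-1/160736) = 378082/(-391/107868 + 125161*(1/149960)) - 50371/160736 = 378082/(-391/107868 + 125161/149960) - 50371/160736 = 378082/(3360558097/4043971320) - 50371/160736 = 378082*(4043971320/3360558097) - 50371/160736 = 1528952764608240/3360558097 - 50371/160736 = 245757582297398160653/540162666279392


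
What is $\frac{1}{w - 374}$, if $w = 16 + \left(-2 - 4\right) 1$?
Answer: $- \frac{1}{364} \approx -0.0027473$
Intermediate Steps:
$w = 10$ ($w = 16 - 6 = 10$)
$\frac{1}{w - 374} = \frac{1}{10 - 374} = \frac{1}{-364} = - \frac{1}{364}$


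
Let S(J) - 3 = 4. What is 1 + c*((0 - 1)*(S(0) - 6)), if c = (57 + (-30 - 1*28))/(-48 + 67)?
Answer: 20/19 ≈ 1.0526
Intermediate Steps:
S(J) = 7 (S(J) = 3 + 4 = 7)
c = -1/19 (c = (57 + (-30 - 28))/19 = (57 - 58)*(1/19) = -1*1/19 = -1/19 ≈ -0.052632)
1 + c*((0 - 1)*(S(0) - 6)) = 1 - (0 - 1)*(7 - 6)/19 = 1 - (-1)/19 = 1 - 1/19*(-1) = 1 + 1/19 = 20/19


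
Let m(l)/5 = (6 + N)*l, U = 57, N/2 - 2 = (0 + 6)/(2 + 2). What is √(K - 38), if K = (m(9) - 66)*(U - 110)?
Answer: I*√27545 ≈ 165.97*I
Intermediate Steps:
N = 7 (N = 4 + 2*((0 + 6)/(2 + 2)) = 4 + 2*(6/4) = 4 + 2*(6*(¼)) = 4 + 2*(3/2) = 4 + 3 = 7)
m(l) = 65*l (m(l) = 5*((6 + 7)*l) = 5*(13*l) = 65*l)
K = -27507 (K = (65*9 - 66)*(57 - 110) = (585 - 66)*(-53) = 519*(-53) = -27507)
√(K - 38) = √(-27507 - 38) = √(-27545) = I*√27545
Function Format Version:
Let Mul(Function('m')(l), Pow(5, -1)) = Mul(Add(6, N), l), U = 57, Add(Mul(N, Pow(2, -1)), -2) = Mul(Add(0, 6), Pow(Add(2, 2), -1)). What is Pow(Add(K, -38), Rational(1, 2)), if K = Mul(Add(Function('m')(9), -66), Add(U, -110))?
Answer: Mul(I, Pow(27545, Rational(1, 2))) ≈ Mul(165.97, I)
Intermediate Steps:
N = 7 (N = Add(4, Mul(2, Mul(Add(0, 6), Pow(Add(2, 2), -1)))) = Add(4, Mul(2, Mul(6, Pow(4, -1)))) = Add(4, Mul(2, Mul(6, Rational(1, 4)))) = Add(4, Mul(2, Rational(3, 2))) = Add(4, 3) = 7)
Function('m')(l) = Mul(65, l) (Function('m')(l) = Mul(5, Mul(Add(6, 7), l)) = Mul(5, Mul(13, l)) = Mul(65, l))
K = -27507 (K = Mul(Add(Mul(65, 9), -66), Add(57, -110)) = Mul(Add(585, -66), -53) = Mul(519, -53) = -27507)
Pow(Add(K, -38), Rational(1, 2)) = Pow(Add(-27507, -38), Rational(1, 2)) = Pow(-27545, Rational(1, 2)) = Mul(I, Pow(27545, Rational(1, 2)))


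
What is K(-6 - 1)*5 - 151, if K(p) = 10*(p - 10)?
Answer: -1001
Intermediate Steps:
K(p) = -100 + 10*p (K(p) = 10*(-10 + p) = -100 + 10*p)
K(-6 - 1)*5 - 151 = (-100 + 10*(-6 - 1))*5 - 151 = (-100 + 10*(-7))*5 - 151 = (-100 - 70)*5 - 151 = -170*5 - 151 = -850 - 151 = -1001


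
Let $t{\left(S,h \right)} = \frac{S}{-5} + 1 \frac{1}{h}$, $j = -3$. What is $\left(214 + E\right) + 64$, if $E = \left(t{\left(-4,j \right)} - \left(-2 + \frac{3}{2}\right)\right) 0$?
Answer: $278$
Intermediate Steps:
$t{\left(S,h \right)} = \frac{1}{h} - \frac{S}{5}$ ($t{\left(S,h \right)} = S \left(- \frac{1}{5}\right) + \frac{1}{h} = - \frac{S}{5} + \frac{1}{h} = \frac{1}{h} - \frac{S}{5}$)
$E = 0$ ($E = \left(\left(\frac{1}{-3} - - \frac{4}{5}\right) - \left(-2 + \frac{3}{2}\right)\right) 0 = \left(\left(- \frac{1}{3} + \frac{4}{5}\right) - - \frac{1}{2}\right) 0 = \left(\frac{7}{15} + \left(2 - \frac{3}{2}\right)\right) 0 = \left(\frac{7}{15} + \frac{1}{2}\right) 0 = \frac{29}{30} \cdot 0 = 0$)
$\left(214 + E\right) + 64 = \left(214 + 0\right) + 64 = 214 + 64 = 278$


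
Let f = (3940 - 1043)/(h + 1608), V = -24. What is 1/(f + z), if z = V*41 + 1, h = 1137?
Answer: -2745/2695438 ≈ -0.0010184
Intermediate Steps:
f = 2897/2745 (f = (3940 - 1043)/(1137 + 1608) = 2897/2745 ≈ 1.0554)
z = -983 (z = -24*41 + 1 = -984 + 1 = -983)
1/(f + z) = 1/(2897/2745 - 983) = 1/(-2695438/2745) = -2745/2695438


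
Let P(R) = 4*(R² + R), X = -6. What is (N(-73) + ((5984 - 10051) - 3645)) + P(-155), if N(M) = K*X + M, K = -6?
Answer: 87731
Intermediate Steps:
N(M) = 36 + M (N(M) = -6*(-6) + M = 36 + M)
P(R) = 4*R + 4*R² (P(R) = 4*(R + R²) = 4*R + 4*R²)
(N(-73) + ((5984 - 10051) - 3645)) + P(-155) = ((36 - 73) + ((5984 - 10051) - 3645)) + 4*(-155)*(1 - 155) = (-37 + (-4067 - 3645)) + 4*(-155)*(-154) = (-37 - 7712) + 95480 = -7749 + 95480 = 87731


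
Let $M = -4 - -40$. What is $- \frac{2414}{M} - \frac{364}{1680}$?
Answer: $- \frac{12109}{180} \approx -67.272$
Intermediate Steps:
$M = 36$ ($M = -4 + 40 = 36$)
$- \frac{2414}{M} - \frac{364}{1680} = - \frac{2414}{36} - \frac{364}{1680} = \left(-2414\right) \frac{1}{36} - \frac{13}{60} = - \frac{1207}{18} - \frac{13}{60} = - \frac{12109}{180}$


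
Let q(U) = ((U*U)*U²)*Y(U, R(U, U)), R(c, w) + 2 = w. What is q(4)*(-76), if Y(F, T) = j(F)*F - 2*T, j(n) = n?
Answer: -233472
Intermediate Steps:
R(c, w) = -2 + w
Y(F, T) = F² - 2*T (Y(F, T) = F*F - 2*T = F² - 2*T)
q(U) = U⁴*(4 + U² - 2*U) (q(U) = ((U*U)*U²)*(U² - 2*(-2 + U)) = (U²*U²)*(U² + (4 - 2*U)) = U⁴*(4 + U² - 2*U))
q(4)*(-76) = (4⁴*(4 + 4² - 2*4))*(-76) = (256*(4 + 16 - 8))*(-76) = (256*12)*(-76) = 3072*(-76) = -233472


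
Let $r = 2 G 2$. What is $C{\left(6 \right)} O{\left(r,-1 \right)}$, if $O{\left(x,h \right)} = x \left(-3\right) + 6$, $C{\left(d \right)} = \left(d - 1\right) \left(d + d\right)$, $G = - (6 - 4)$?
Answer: $1800$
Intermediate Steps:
$G = -2$ ($G = \left(-1\right) 2 = -2$)
$C{\left(d \right)} = 2 d \left(-1 + d\right)$ ($C{\left(d \right)} = \left(-1 + d\right) 2 d = 2 d \left(-1 + d\right)$)
$r = -8$ ($r = 2 \left(-2\right) 2 = \left(-4\right) 2 = -8$)
$O{\left(x,h \right)} = 6 - 3 x$ ($O{\left(x,h \right)} = - 3 x + 6 = 6 - 3 x$)
$C{\left(6 \right)} O{\left(r,-1 \right)} = 2 \cdot 6 \left(-1 + 6\right) \left(6 - -24\right) = 2 \cdot 6 \cdot 5 \left(6 + 24\right) = 60 \cdot 30 = 1800$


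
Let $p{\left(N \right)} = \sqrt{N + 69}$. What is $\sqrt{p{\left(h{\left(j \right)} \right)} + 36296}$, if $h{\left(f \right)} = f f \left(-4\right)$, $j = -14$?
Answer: $\sqrt{36296 + i \sqrt{715}} \approx 190.52 + 0.0702 i$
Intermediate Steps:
$h{\left(f \right)} = - 4 f^{2}$ ($h{\left(f \right)} = f^{2} \left(-4\right) = - 4 f^{2}$)
$p{\left(N \right)} = \sqrt{69 + N}$
$\sqrt{p{\left(h{\left(j \right)} \right)} + 36296} = \sqrt{\sqrt{69 - 4 \left(-14\right)^{2}} + 36296} = \sqrt{\sqrt{69 - 784} + 36296} = \sqrt{\sqrt{-715} + 36296} = \sqrt{i \sqrt{715} + 36296} = \sqrt{36296 + i \sqrt{715}}$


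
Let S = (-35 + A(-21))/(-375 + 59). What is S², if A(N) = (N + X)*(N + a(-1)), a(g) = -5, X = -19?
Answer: 1010025/99856 ≈ 10.115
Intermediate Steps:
A(N) = (-19 + N)*(-5 + N) (A(N) = (N - 19)*(N - 5) = (-19 + N)*(-5 + N))
S = -1005/316 (S = (-35 + (95 + (-21)² - 24*(-21)))/(-375 + 59) = (-35 + (95 + 441 + 504))/(-316) = (-35 + 1040)*(-1/316) = 1005*(-1/316) = -1005/316 ≈ -3.1804)
S² = (-1005/316)² = 1010025/99856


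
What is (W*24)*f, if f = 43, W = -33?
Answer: -34056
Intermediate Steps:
(W*24)*f = -33*24*43 = -792*43 = -34056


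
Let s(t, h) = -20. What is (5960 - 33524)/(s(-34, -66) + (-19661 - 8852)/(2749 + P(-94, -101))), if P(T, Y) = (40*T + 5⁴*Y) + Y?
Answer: 1770628668/1256227 ≈ 1409.5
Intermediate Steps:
P(T, Y) = 40*T + 626*Y (P(T, Y) = (40*T + 625*Y) + Y = 40*T + 626*Y)
(5960 - 33524)/(s(-34, -66) + (-19661 - 8852)/(2749 + P(-94, -101))) = (5960 - 33524)/(-20 + (-19661 - 8852)/(2749 + (40*(-94) + 626*(-101)))) = -27564/(-20 - 28513/(2749 + (-3760 - 63226))) = -27564/(-20 - 28513/(2749 - 66986)) = -27564/(-20 - 28513/(-64237)) = -27564/(-20 - 28513*(-1/64237)) = -27564/(-20 + 28513/64237) = -27564/(-1256227/64237) = -27564*(-64237/1256227) = 1770628668/1256227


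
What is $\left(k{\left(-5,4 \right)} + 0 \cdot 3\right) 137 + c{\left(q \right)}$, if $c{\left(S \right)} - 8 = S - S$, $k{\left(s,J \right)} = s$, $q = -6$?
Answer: $-677$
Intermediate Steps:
$c{\left(S \right)} = 8$ ($c{\left(S \right)} = 8 + \left(S - S\right) = 8 + 0 = 8$)
$\left(k{\left(-5,4 \right)} + 0 \cdot 3\right) 137 + c{\left(q \right)} = \left(-5 + 0 \cdot 3\right) 137 + 8 = \left(-5 + 0\right) 137 + 8 = \left(-5\right) 137 + 8 = -685 + 8 = -677$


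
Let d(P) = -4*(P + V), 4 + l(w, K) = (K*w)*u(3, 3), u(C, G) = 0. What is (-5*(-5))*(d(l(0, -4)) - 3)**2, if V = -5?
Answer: 27225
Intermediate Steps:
l(w, K) = -4 (l(w, K) = -4 + (K*w)*0 = -4 + 0 = -4)
d(P) = 20 - 4*P (d(P) = -4*(P - 5) = -4*(-5 + P) = 20 - 4*P)
(-5*(-5))*(d(l(0, -4)) - 3)**2 = (-5*(-5))*((20 - 4*(-4)) - 3)**2 = 25*((20 + 16) - 3)**2 = 25*(36 - 3)**2 = 25*33**2 = 25*1089 = 27225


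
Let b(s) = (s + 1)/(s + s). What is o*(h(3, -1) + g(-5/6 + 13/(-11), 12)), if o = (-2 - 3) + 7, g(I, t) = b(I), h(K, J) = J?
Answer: -199/133 ≈ -1.4962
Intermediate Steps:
b(s) = (1 + s)/(2*s) (b(s) = (1 + s)/((2*s)) = (1 + s)*(1/(2*s)) = (1 + s)/(2*s))
g(I, t) = (1 + I)/(2*I)
o = 2 (o = -5 + 7 = 2)
o*(h(3, -1) + g(-5/6 + 13/(-11), 12)) = 2*(-1 + (1 + (-5/6 + 13/(-11)))/(2*(-5/6 + 13/(-11)))) = 2*(-1 + (1 + (-5*⅙ + 13*(-1/11)))/(2*(-5*⅙ + 13*(-1/11)))) = 2*(-1 + (1 + (-⅚ - 13/11))/(2*(-⅚ - 13/11))) = 2*(-1 + (1 - 133/66)/(2*(-133/66))) = 2*(-1 + (½)*(-66/133)*(-67/66)) = 2*(-1 + 67/266) = 2*(-199/266) = -199/133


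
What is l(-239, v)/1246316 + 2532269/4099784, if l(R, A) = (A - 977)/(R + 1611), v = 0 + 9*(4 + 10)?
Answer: 541254828012663/876300926870096 ≈ 0.61766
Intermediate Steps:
v = 126 (v = 0 + 9*14 = 0 + 126 = 126)
l(R, A) = (-977 + A)/(1611 + R)
l(-239, v)/1246316 + 2532269/4099784 = ((-977 + 126)/(1611 - 239))/1246316 + 2532269/4099784 = (-851/1372)*(1/1246316) + 2532269*(1/4099784) = ((1/1372)*(-851))*(1/1246316) + 2532269/4099784 = -851/1372*1/1246316 + 2532269/4099784 = -851/1709945552 + 2532269/4099784 = 541254828012663/876300926870096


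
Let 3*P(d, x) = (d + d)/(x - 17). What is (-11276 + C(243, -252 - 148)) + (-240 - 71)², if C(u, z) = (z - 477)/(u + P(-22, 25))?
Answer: 123633653/1447 ≈ 85441.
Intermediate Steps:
P(d, x) = 2*d/(3*(-17 + x)) (P(d, x) = ((d + d)/(x - 17))/3 = ((2*d)/(-17 + x))/3 = (2*d/(-17 + x))/3 = 2*d/(3*(-17 + x)))
C(u, z) = (-477 + z)/(-11/6 + u) (C(u, z) = (z - 477)/(u + (⅔)*(-22)/(-17 + 25)) = (-477 + z)/(u + (⅔)*(-22)/8) = (-477 + z)/(u + (⅔)*(-22)*(⅛)) = (-477 + z)/(u - 11/6) = (-477 + z)/(-11/6 + u))
(-11276 + C(243, -252 - 148)) + (-240 - 71)² = (-11276 + 6*(-477 + (-252 - 148))/(-11 + 6*243)) + (-240 - 71)² = (-11276 + 6*(-477 - 400)/(-11 + 1458)) + (-311)² = (-11276 + 6*(-877)/1447) + 96721 = (-11276 + 6*(1/1447)*(-877)) + 96721 = (-11276 - 5262/1447) + 96721 = -16321634/1447 + 96721 = 123633653/1447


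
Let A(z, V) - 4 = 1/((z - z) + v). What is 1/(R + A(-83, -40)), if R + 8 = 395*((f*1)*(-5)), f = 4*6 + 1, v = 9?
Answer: -9/444410 ≈ -2.0252e-5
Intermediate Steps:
f = 25 (f = 24 + 1 = 25)
A(z, V) = 37/9 (A(z, V) = 4 + 1/((z - z) + 9) = 4 + 1/(0 + 9) = 4 + 1/9 = 4 + ⅑ = 37/9)
R = -49383 (R = -8 + 395*((25*1)*(-5)) = -8 + 395*(25*(-5)) = -8 + 395*(-125) = -8 - 49375 = -49383)
1/(R + A(-83, -40)) = 1/(-49383 + 37/9) = 1/(-444410/9) = -9/444410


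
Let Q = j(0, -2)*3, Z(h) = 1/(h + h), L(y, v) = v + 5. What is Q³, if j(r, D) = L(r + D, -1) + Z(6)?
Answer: 117649/64 ≈ 1838.3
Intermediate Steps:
L(y, v) = 5 + v
Z(h) = 1/(2*h)
j(r, D) = 49/12 (j(r, D) = (5 - 1) + (½)/6 = 4 + (½)*(⅙) = 4 + 1/12 = 49/12)
Q = 49/4 (Q = (49/12)*3 = 49/4 ≈ 12.250)
Q³ = (49/4)³ = 117649/64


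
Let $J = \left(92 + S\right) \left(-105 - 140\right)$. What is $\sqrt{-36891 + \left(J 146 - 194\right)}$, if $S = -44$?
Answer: $i \sqrt{1754045} \approx 1324.4 i$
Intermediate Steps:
$J = -11760$ ($J = \left(92 - 44\right) \left(-105 - 140\right) = 48 \left(-245\right) = -11760$)
$\sqrt{-36891 + \left(J 146 - 194\right)} = \sqrt{-36891 - 1717154} = \sqrt{-1754045} = i \sqrt{1754045}$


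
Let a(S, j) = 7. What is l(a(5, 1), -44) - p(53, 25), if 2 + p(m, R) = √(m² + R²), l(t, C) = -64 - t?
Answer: -69 - √3434 ≈ -127.60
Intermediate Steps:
p(m, R) = -2 + √(R² + m²) (p(m, R) = -2 + √(m² + R²) = -2 + √(R² + m²))
l(a(5, 1), -44) - p(53, 25) = (-64 - 1*7) - (-2 + √(25² + 53²)) = (-64 - 7) - (-2 + √(625 + 2809)) = -71 - (-2 + √3434) = -71 + (2 - √3434) = -69 - √3434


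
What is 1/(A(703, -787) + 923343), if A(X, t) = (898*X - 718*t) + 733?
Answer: 1/2120436 ≈ 4.7160e-7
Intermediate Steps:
A(X, t) = 733 - 718*t + 898*X (A(X, t) = (-718*t + 898*X) + 733 = 733 - 718*t + 898*X)
1/(A(703, -787) + 923343) = 1/((733 - 718*(-787) + 898*703) + 923343) = 1/((733 + 565066 + 631294) + 923343) = 1/(1197093 + 923343) = 1/2120436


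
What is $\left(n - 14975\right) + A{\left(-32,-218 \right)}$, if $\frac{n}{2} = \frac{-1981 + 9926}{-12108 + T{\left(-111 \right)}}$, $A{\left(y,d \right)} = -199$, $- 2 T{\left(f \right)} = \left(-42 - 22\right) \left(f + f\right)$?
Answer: $- \frac{145769389}{9606} \approx -15175.0$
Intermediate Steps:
$T{\left(f \right)} = 64 f$ ($T{\left(f \right)} = - \frac{\left(-42 - 22\right) \left(f + f\right)}{2} = - \frac{\left(-64\right) 2 f}{2} = - \frac{\left(-128\right) f}{2} = 64 f$)
$n = - \frac{7945}{9606}$ ($n = 2 \frac{-1981 + 9926}{-12108 + 64 \left(-111\right)} = 2 \frac{7945}{-12108 - 7104} = 2 \frac{7945}{-19212} = 2 \cdot 7945 \left(- \frac{1}{19212}\right) = 2 \left(- \frac{7945}{19212}\right) = - \frac{7945}{9606} \approx -0.82709$)
$\left(n - 14975\right) + A{\left(-32,-218 \right)} = \left(- \frac{7945}{9606} - 14975\right) - 199 = - \frac{143857795}{9606} - 199 = - \frac{145769389}{9606}$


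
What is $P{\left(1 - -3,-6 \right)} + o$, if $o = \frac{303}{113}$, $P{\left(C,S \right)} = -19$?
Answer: $- \frac{1844}{113} \approx -16.319$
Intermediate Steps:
$o = \frac{303}{113}$ ($o = 303 \cdot \frac{1}{113} = \frac{303}{113} \approx 2.6814$)
$P{\left(1 - -3,-6 \right)} + o = -19 + \frac{303}{113} = - \frac{1844}{113}$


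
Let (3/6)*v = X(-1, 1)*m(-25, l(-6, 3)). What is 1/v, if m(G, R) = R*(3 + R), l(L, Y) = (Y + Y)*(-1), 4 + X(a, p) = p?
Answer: -1/108 ≈ -0.0092593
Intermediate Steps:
X(a, p) = -4 + p
l(L, Y) = -2*Y (l(L, Y) = (2*Y)*(-1) = -2*Y)
v = -108 (v = 2*((-4 + 1)*((-2*3)*(3 - 2*3))) = 2*(-(-18)*(3 - 6)) = 2*(-(-18)*(-3)) = 2*(-3*18) = 2*(-54) = -108)
1/v = 1/(-108) = -1/108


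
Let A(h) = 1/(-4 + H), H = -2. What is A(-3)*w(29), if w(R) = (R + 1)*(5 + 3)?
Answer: -40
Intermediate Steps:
A(h) = -⅙ (A(h) = 1/(-4 - 2) = 1/(-6) = -⅙)
w(R) = 8 + 8*R (w(R) = (1 + R)*8 = 8 + 8*R)
A(-3)*w(29) = -(8 + 8*29)/6 = -(8 + 232)/6 = -⅙*240 = -40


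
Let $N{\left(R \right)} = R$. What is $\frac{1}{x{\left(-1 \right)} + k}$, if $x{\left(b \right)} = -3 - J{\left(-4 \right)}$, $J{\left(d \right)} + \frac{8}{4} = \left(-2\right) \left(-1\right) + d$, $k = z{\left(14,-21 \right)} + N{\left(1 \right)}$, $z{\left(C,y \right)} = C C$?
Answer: $\frac{1}{198} \approx 0.0050505$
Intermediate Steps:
$z{\left(C,y \right)} = C^{2}$
$k = 197$ ($k = 14^{2} + 1 = 196 + 1 = 197$)
$J{\left(d \right)} = d$ ($J{\left(d \right)} = -2 + \left(\left(-2\right) \left(-1\right) + d\right) = -2 + \left(2 + d\right) = d$)
$x{\left(b \right)} = 1$ ($x{\left(b \right)} = -3 - -4 = -3 + 4 = 1$)
$\frac{1}{x{\left(-1 \right)} + k} = \frac{1}{1 + 197} = \frac{1}{198}$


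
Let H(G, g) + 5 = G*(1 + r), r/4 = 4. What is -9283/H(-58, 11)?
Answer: 9283/991 ≈ 9.3673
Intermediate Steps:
r = 16 (r = 4*4 = 16)
H(G, g) = -5 + 17*G (H(G, g) = -5 + G*(1 + 16) = -5 + G*17 = -5 + 17*G)
-9283/H(-58, 11) = -9283/(-5 + 17*(-58)) = -9283/(-5 - 986) = -9283/(-991) = -9283*(-1/991) = 9283/991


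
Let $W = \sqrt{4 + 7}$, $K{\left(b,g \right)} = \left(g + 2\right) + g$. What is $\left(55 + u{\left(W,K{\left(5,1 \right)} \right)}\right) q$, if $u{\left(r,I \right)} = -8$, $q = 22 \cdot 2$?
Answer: $2068$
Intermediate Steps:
$q = 44$
$K{\left(b,g \right)} = 2 + 2 g$ ($K{\left(b,g \right)} = \left(2 + g\right) + g = 2 + 2 g$)
$W = \sqrt{11} \approx 3.3166$
$\left(55 + u{\left(W,K{\left(5,1 \right)} \right)}\right) q = \left(55 - 8\right) 44 = 47 \cdot 44 = 2068$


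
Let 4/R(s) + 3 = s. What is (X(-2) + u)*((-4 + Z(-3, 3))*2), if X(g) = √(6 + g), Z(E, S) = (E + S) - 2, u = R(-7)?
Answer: -96/5 ≈ -19.200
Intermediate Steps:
R(s) = 4/(-3 + s)
u = -⅖ (u = 4/(-3 - 7) = 4/(-10) = 4*(-⅒) = -⅖ ≈ -0.40000)
Z(E, S) = -2 + E + S
(X(-2) + u)*((-4 + Z(-3, 3))*2) = (√(6 - 2) - ⅖)*((-4 + (-2 - 3 + 3))*2) = (√4 - ⅖)*((-4 - 2)*2) = (2 - ⅖)*(-6*2) = (8/5)*(-12) = -96/5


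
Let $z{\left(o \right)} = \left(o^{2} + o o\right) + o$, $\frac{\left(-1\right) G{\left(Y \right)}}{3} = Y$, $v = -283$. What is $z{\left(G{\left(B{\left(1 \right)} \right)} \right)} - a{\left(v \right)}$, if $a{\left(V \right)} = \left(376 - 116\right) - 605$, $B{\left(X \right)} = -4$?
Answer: $645$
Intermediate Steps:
$G{\left(Y \right)} = - 3 Y$
$a{\left(V \right)} = -345$ ($a{\left(V \right)} = 260 - 605 = -345$)
$z{\left(o \right)} = o + 2 o^{2}$ ($z{\left(o \right)} = \left(o^{2} + o^{2}\right) + o = 2 o^{2} + o = o + 2 o^{2}$)
$z{\left(G{\left(B{\left(1 \right)} \right)} \right)} - a{\left(v \right)} = \left(-3\right) \left(-4\right) \left(1 + 2 \left(\left(-3\right) \left(-4\right)\right)\right) - -345 = 12 \left(1 + 2 \cdot 12\right) + 345 = 12 \left(1 + 24\right) + 345 = 12 \cdot 25 + 345 = 300 + 345 = 645$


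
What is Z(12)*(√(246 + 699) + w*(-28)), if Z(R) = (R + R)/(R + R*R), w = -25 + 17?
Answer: 448/13 + 6*√105/13 ≈ 39.191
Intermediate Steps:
w = -8
Z(R) = 2*R/(R + R²) (Z(R) = (2*R)/(R + R²) = 2*R/(R + R²))
Z(12)*(√(246 + 699) + w*(-28)) = (2/(1 + 12))*(√(246 + 699) - 8*(-28)) = (2/13)*(√945 + 224) = (2*(1/13))*(3*√105 + 224) = 2*(224 + 3*√105)/13 = 448/13 + 6*√105/13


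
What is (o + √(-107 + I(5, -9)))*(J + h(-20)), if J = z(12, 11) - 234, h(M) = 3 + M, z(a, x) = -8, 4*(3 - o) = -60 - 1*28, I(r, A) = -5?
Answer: -6475 - 1036*I*√7 ≈ -6475.0 - 2741.0*I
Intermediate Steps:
o = 25 (o = 3 - (-60 - 1*28)/4 = 3 - (-60 - 28)/4 = 3 - ¼*(-88) = 3 + 22 = 25)
J = -242 (J = -8 - 234 = -242)
(o + √(-107 + I(5, -9)))*(J + h(-20)) = (25 + √(-107 - 5))*(-242 + (3 - 20)) = (25 + √(-112))*(-242 - 17) = (25 + 4*I*√7)*(-259) = -6475 - 1036*I*√7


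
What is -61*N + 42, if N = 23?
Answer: -1361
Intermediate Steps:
-61*N + 42 = -61*23 + 42 = -1403 + 42 = -1361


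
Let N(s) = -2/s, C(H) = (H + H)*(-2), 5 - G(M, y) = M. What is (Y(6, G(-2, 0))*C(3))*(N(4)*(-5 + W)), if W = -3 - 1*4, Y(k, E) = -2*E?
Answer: 1008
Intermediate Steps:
G(M, y) = 5 - M
C(H) = -4*H (C(H) = (2*H)*(-2) = -4*H)
W = -7 (W = -3 - 4 = -7)
(Y(6, G(-2, 0))*C(3))*(N(4)*(-5 + W)) = ((-2*(5 - 1*(-2)))*(-4*3))*((-2/4)*(-5 - 7)) = (-2*(5 + 2)*(-12))*(-2*¼*(-12)) = (-2*7*(-12))*(-½*(-12)) = -14*(-12)*6 = 168*6 = 1008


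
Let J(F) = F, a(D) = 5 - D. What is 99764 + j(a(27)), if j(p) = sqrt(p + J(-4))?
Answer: 99764 + I*sqrt(26) ≈ 99764.0 + 5.099*I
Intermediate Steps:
j(p) = sqrt(-4 + p) (j(p) = sqrt(p - 4) = sqrt(-4 + p))
99764 + j(a(27)) = 99764 + sqrt(-4 + (5 - 1*27)) = 99764 + sqrt(-4 + (5 - 27)) = 99764 + sqrt(-4 - 22) = 99764 + sqrt(-26) = 99764 + I*sqrt(26)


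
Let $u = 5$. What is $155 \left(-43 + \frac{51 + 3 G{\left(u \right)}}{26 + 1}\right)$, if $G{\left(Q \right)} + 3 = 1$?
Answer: $- \frac{19220}{3} \approx -6406.7$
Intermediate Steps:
$G{\left(Q \right)} = -2$ ($G{\left(Q \right)} = -3 + 1 = -2$)
$155 \left(-43 + \frac{51 + 3 G{\left(u \right)}}{26 + 1}\right) = 155 \left(-43 + \frac{51 + 3 \left(-2\right)}{26 + 1}\right) = 155 \left(-43 + \frac{51 - 6}{27}\right) = 155 \left(-43 + 45 \cdot \frac{1}{27}\right) = 155 \left(-43 + \frac{5}{3}\right) = 155 \left(- \frac{124}{3}\right) = - \frac{19220}{3}$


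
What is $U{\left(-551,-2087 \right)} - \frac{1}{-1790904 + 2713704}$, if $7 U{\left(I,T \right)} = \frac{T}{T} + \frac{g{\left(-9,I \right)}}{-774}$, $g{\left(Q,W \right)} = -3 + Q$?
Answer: $\frac{40295299}{277762800} \approx 0.14507$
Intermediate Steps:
$U{\left(I,T \right)} = \frac{131}{903}$ ($U{\left(I,T \right)} = \frac{\frac{T}{T} + \frac{-3 - 9}{-774}}{7} = \frac{1 - - \frac{2}{129}}{7} = \frac{1 + \frac{2}{129}}{7} = \frac{1}{7} \cdot \frac{131}{129} = \frac{131}{903}$)
$U{\left(-551,-2087 \right)} - \frac{1}{-1790904 + 2713704} = \frac{131}{903} - \frac{1}{-1790904 + 2713704} = \frac{131}{903} - \frac{1}{922800} = \frac{40295299}{277762800}$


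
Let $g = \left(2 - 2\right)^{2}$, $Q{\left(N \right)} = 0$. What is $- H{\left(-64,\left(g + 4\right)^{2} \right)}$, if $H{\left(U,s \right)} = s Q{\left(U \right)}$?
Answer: $0$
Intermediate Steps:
$g = 0$ ($g = 0^{2} = 0$)
$H{\left(U,s \right)} = 0$ ($H{\left(U,s \right)} = s 0 = 0$)
$- H{\left(-64,\left(g + 4\right)^{2} \right)} = \left(-1\right) 0 = 0$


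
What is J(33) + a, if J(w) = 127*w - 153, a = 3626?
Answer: 7664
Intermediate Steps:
J(w) = -153 + 127*w
J(33) + a = (-153 + 127*33) + 3626 = (-153 + 4191) + 3626 = 4038 + 3626 = 7664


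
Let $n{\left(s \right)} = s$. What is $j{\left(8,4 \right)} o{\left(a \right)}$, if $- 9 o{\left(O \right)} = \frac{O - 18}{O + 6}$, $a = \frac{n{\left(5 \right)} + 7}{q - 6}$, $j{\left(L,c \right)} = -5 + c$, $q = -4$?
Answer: $- \frac{4}{9} \approx -0.44444$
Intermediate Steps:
$a = - \frac{6}{5}$ ($a = \frac{5 + 7}{-4 - 6} = \frac{12}{-10} = 12 \left(- \frac{1}{10}\right) = - \frac{6}{5} \approx -1.2$)
$o{\left(O \right)} = - \frac{-18 + O}{9 \left(6 + O\right)}$ ($o{\left(O \right)} = - \frac{\left(O - 18\right) \frac{1}{O + 6}}{9} = - \frac{\left(-18 + O\right) \frac{1}{6 + O}}{9} = - \frac{\frac{1}{6 + O} \left(-18 + O\right)}{9} = - \frac{-18 + O}{9 \left(6 + O\right)}$)
$j{\left(8,4 \right)} o{\left(a \right)} = \left(-5 + 4\right) \frac{18 - - \frac{6}{5}}{9 \left(6 - \frac{6}{5}\right)} = - \frac{18 + \frac{6}{5}}{9 \cdot \frac{24}{5}} = - \frac{5 \cdot 96}{9 \cdot 24 \cdot 5} = \left(-1\right) \frac{4}{9} = - \frac{4}{9}$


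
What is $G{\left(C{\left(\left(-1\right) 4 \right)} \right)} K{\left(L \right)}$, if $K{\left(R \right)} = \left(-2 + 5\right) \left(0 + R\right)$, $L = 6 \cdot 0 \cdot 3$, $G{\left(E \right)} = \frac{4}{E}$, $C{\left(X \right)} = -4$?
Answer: $0$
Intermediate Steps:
$L = 0$ ($L = 0 \cdot 3 = 0$)
$K{\left(R \right)} = 3 R$
$G{\left(C{\left(\left(-1\right) 4 \right)} \right)} K{\left(L \right)} = \frac{4}{-4} \cdot 3 \cdot 0 = 4 \left(- \frac{1}{4}\right) 0 = \left(-1\right) 0 = 0$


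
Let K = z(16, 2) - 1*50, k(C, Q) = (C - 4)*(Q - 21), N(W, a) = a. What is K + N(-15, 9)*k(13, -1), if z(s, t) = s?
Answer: -1816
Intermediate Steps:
k(C, Q) = (-21 + Q)*(-4 + C) (k(C, Q) = (-4 + C)*(-21 + Q) = (-21 + Q)*(-4 + C))
K = -34 (K = 16 - 1*50 = 16 - 50 = -34)
K + N(-15, 9)*k(13, -1) = -34 + 9*(84 - 21*13 - 4*(-1) + 13*(-1)) = -34 + 9*(84 - 273 + 4 - 13) = -34 + 9*(-198) = -34 - 1782 = -1816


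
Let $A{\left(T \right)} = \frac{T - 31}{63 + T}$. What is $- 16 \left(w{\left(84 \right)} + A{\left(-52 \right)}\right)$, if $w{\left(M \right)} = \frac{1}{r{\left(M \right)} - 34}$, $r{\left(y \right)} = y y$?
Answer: $\frac{4662520}{38621} \approx 120.72$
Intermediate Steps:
$r{\left(y \right)} = y^{2}$
$w{\left(M \right)} = \frac{1}{-34 + M^{2}}$ ($w{\left(M \right)} = \frac{1}{M^{2} - 34} = \frac{1}{-34 + M^{2}}$)
$A{\left(T \right)} = \frac{-31 + T}{63 + T}$
$- 16 \left(w{\left(84 \right)} + A{\left(-52 \right)}\right) = - 16 \left(\frac{1}{-34 + 84^{2}} + \frac{-31 - 52}{63 - 52}\right) = - 16 \left(\frac{1}{-34 + 7056} + \frac{1}{11} \left(-83\right)\right) = - 16 \left(\frac{1}{7022} + \frac{1}{11} \left(-83\right)\right) = - 16 \left(\frac{1}{7022} - \frac{83}{11}\right) = \left(-16\right) \left(- \frac{582815}{77242}\right) = \frac{4662520}{38621}$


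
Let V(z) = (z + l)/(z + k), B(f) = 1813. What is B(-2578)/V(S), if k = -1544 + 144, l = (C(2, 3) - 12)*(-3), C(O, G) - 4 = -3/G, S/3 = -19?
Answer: 2641541/30 ≈ 88051.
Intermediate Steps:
S = -57 (S = 3*(-19) = -57)
C(O, G) = 4 - 3/G
l = 27 (l = ((4 - 3/3) - 12)*(-3) = ((4 - 3*1/3) - 12)*(-3) = ((4 - 1) - 12)*(-3) = (3 - 12)*(-3) = -9*(-3) = 27)
k = -1400
V(z) = (27 + z)/(-1400 + z) (V(z) = (z + 27)/(z - 1400) = (27 + z)/(-1400 + z))
B(-2578)/V(S) = 1813/(((27 - 57)/(-1400 - 57))) = 1813/((-30/(-1457))) = 1813/((-1/1457*(-30))) = 1813/(30/1457) = 1813*(1457/30) = 2641541/30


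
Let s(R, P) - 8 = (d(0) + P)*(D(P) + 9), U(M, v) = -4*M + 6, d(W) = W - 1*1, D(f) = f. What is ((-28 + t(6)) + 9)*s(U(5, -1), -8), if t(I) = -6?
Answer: 25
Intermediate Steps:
d(W) = -1 + W (d(W) = W - 1 = -1 + W)
U(M, v) = 6 - 4*M
s(R, P) = 8 + (-1 + P)*(9 + P) (s(R, P) = 8 + ((-1 + 0) + P)*(P + 9) = 8 + (-1 + P)*(9 + P))
((-28 + t(6)) + 9)*s(U(5, -1), -8) = ((-28 - 6) + 9)*(-1 + (-8)² + 8*(-8)) = (-34 + 9)*(-1 + 64 - 64) = -25*(-1) = 25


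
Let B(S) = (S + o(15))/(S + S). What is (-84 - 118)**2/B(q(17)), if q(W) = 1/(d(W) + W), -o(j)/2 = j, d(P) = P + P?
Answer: -81608/1529 ≈ -53.373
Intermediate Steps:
d(P) = 2*P
o(j) = -2*j
q(W) = 1/(3*W) (q(W) = 1/(2*W + W) = 1/(3*W))
B(S) = (-30 + S)/(2*S) (B(S) = (S - 2*15)/(S + S) = (S - 30)/((2*S)) = (-30 + S)*(1/(2*S)) = (-30 + S)/(2*S))
(-84 - 118)**2/B(q(17)) = (-84 - 118)**2/(((-30 + (1/3)/17)/(2*(((1/3)/17))))) = (-202)**2/(((-30 + (1/3)*(1/17))/(2*(((1/3)*(1/17)))))) = 40804/(((-30 + 1/51)/(2*(1/51)))) = 40804/(((1/2)*51*(-1529/51))) = 40804/(-1529/2) = 40804*(-2/1529) = -81608/1529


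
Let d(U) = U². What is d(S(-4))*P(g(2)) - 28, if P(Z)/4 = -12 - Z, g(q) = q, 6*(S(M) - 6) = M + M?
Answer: -11228/9 ≈ -1247.6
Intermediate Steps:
S(M) = 6 + M/3 (S(M) = 6 + (M + M)/6 = 6 + (2*M)/6 = 6 + M/3)
P(Z) = -48 - 4*Z (P(Z) = 4*(-12 - Z) = -48 - 4*Z)
d(S(-4))*P(g(2)) - 28 = (6 + (⅓)*(-4))²*(-48 - 4*2) - 28 = (6 - 4/3)²*(-48 - 8) - 28 = (14/3)²*(-56) - 28 = (196/9)*(-56) - 28 = -10976/9 - 28 = -11228/9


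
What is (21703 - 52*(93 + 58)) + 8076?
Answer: 21927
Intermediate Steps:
(21703 - 52*(93 + 58)) + 8076 = (21703 - 52*151) + 8076 = (21703 - 7852) + 8076 = 13851 + 8076 = 21927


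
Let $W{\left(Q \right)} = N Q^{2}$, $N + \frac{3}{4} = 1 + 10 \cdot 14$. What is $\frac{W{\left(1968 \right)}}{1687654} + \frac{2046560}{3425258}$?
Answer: $\frac{466006328351792}{1445162591183} \approx 322.46$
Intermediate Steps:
$N = \frac{561}{4}$ ($N = - \frac{3}{4} + \left(1 + 10 \cdot 14\right) = - \frac{3}{4} + \left(1 + 140\right) = - \frac{3}{4} + 141 = \frac{561}{4} \approx 140.25$)
$W{\left(Q \right)} = \frac{561 Q^{2}}{4}$
$\frac{W{\left(1968 \right)}}{1687654} + \frac{2046560}{3425258} = \frac{\frac{561}{4} \cdot 1968^{2}}{1687654} + \frac{2046560}{3425258} = \frac{561}{4} \cdot 3873024 \cdot \frac{1}{1687654} + 2046560 \cdot \frac{1}{3425258} = 543191616 \cdot \frac{1}{1687654} + \frac{1023280}{1712629} = \frac{271595808}{843827} + \frac{1023280}{1712629} = \frac{466006328351792}{1445162591183}$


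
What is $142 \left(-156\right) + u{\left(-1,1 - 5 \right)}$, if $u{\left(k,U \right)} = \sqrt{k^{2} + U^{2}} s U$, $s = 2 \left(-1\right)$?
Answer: $-22152 + 8 \sqrt{17} \approx -22119.0$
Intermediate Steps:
$s = -2$
$u{\left(k,U \right)} = - 2 U \sqrt{U^{2} + k^{2}}$ ($u{\left(k,U \right)} = \sqrt{k^{2} + U^{2}} \left(-2\right) U = \sqrt{U^{2} + k^{2}} \left(-2\right) U = - 2 \sqrt{U^{2} + k^{2}} U = - 2 U \sqrt{U^{2} + k^{2}}$)
$142 \left(-156\right) + u{\left(-1,1 - 5 \right)} = 142 \left(-156\right) - 2 \left(1 - 5\right) \sqrt{\left(1 - 5\right)^{2} + \left(-1\right)^{2}} = -22152 - 2 \left(1 - 5\right) \sqrt{\left(1 - 5\right)^{2} + 1} = -22152 - - 8 \sqrt{\left(-4\right)^{2} + 1} = -22152 - - 8 \sqrt{16 + 1} = -22152 - - 8 \sqrt{17} = -22152 + 8 \sqrt{17}$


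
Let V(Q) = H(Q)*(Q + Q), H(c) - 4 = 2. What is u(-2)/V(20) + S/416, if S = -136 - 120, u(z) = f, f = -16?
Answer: -133/195 ≈ -0.68205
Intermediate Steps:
H(c) = 6 (H(c) = 4 + 2 = 6)
u(z) = -16
V(Q) = 12*Q (V(Q) = 6*(Q + Q) = 6*(2*Q) = 12*Q)
S = -256
u(-2)/V(20) + S/416 = -16/(12*20) - 256/416 = -16/240 - 256*1/416 = -16*1/240 - 8/13 = -1/15 - 8/13 = -133/195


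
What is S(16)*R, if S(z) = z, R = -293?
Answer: -4688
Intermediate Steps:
S(16)*R = 16*(-293) = -4688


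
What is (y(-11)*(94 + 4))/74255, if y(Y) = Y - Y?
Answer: 0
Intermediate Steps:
y(Y) = 0
(y(-11)*(94 + 4))/74255 = (0*(94 + 4))/74255 = (0*98)*(1/74255) = 0*(1/74255) = 0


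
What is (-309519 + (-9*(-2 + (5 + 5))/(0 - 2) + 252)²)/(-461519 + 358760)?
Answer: 75525/34253 ≈ 2.2049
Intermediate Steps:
(-309519 + (-9*(-2 + (5 + 5))/(0 - 2) + 252)²)/(-461519 + 358760) = (-309519 + (-9*(-2 + 10)/(-2) + 252)²)/(-102759) = (-309519 + (-72*(-1)/2 + 252)²)*(-1/102759) = (-309519 + (-9*(-4) + 252)²)*(-1/102759) = (-309519 + (36 + 252)²)*(-1/102759) = (-309519 + 288²)*(-1/102759) = (-309519 + 82944)*(-1/102759) = -226575*(-1/102759) = 75525/34253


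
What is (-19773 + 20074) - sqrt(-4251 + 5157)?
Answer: 301 - sqrt(906) ≈ 270.90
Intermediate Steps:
(-19773 + 20074) - sqrt(-4251 + 5157) = 301 - sqrt(906)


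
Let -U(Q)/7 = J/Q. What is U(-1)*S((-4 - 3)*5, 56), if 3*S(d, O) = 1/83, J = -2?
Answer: -14/249 ≈ -0.056225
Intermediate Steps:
S(d, O) = 1/249 (S(d, O) = (1/3)/83 = (1/3)*(1/83) = 1/249)
U(Q) = 14/Q (U(Q) = -(-14)/Q = 14/Q)
U(-1)*S((-4 - 3)*5, 56) = (14/(-1))*(1/249) = (14*(-1))*(1/249) = -14*1/249 = -14/249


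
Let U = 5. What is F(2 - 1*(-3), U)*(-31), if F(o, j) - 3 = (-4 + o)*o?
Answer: -248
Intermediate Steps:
F(o, j) = 3 + o*(-4 + o) (F(o, j) = 3 + (-4 + o)*o = 3 + o*(-4 + o))
F(2 - 1*(-3), U)*(-31) = (3 + (2 - 1*(-3))**2 - 4*(2 - 1*(-3)))*(-31) = (3 + (2 + 3)**2 - 4*(2 + 3))*(-31) = (3 + 5**2 - 4*5)*(-31) = (3 + 25 - 20)*(-31) = 8*(-31) = -248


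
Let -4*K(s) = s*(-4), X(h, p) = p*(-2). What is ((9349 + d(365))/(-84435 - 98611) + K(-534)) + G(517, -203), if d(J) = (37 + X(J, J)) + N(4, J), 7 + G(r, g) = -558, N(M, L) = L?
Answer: -201176575/183046 ≈ -1099.0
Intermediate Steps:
X(h, p) = -2*p
G(r, g) = -565 (G(r, g) = -7 - 558 = -565)
K(s) = s (K(s) = -s*(-4)/4 = -(-1)*s = s)
d(J) = 37 - J (d(J) = (37 - 2*J) + J = 37 - J)
((9349 + d(365))/(-84435 - 98611) + K(-534)) + G(517, -203) = ((9349 + (37 - 1*365))/(-84435 - 98611) - 534) - 565 = ((9349 + (37 - 365))/(-183046) - 534) - 565 = ((9349 - 328)*(-1/183046) - 534) - 565 = (9021*(-1/183046) - 534) - 565 = (-9021/183046 - 534) - 565 = -97755585/183046 - 565 = -201176575/183046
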